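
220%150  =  70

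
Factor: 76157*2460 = 187346220= 2^2*3^1*5^1*41^1 * 76157^1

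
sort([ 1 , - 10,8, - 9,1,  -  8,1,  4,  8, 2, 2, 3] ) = [ - 10, - 9, - 8, 1, 1, 1,2,2, 3 , 4, 8 , 8] 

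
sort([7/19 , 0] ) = [0,7/19]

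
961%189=16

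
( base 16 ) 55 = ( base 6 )221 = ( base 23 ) 3g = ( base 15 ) 5A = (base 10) 85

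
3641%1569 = 503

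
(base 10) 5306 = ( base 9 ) 7245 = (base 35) 4BL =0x14BA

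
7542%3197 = 1148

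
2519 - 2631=- 112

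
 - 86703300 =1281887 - 87985187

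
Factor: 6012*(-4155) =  -2^2*3^3*5^1*167^1*277^1  =  -  24979860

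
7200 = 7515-315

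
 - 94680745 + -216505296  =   - 311186041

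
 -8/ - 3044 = 2/761 = 0.00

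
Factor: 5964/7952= 2^( - 2 )*3^1 = 3/4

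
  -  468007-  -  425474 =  - 42533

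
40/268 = 10/67 =0.15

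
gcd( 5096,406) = 14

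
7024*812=5703488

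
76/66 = 1 + 5/33 = 1.15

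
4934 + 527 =5461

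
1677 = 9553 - 7876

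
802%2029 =802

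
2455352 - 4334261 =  - 1878909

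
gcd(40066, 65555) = 1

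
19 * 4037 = 76703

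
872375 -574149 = 298226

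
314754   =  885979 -571225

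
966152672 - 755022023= 211130649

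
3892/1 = 3892  =  3892.00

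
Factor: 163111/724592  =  2^( - 4)*11^(  -  1 )*13^1*23^( - 1 )*179^( - 1) *12547^1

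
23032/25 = 23032/25 = 921.28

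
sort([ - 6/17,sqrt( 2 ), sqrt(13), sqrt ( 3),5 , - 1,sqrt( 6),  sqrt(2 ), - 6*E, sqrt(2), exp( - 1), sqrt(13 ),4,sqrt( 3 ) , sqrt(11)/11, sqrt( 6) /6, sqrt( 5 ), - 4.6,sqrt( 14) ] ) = [ - 6*E, - 4.6,-1, - 6/17,sqrt(11)/11,  exp(-1 ), sqrt( 6 ) /6,sqrt (2),sqrt( 2 ), sqrt( 2) , sqrt( 3), sqrt( 3 ), sqrt( 5),sqrt( 6 ),sqrt( 13 ),sqrt(13 )  ,  sqrt( 14),4,5]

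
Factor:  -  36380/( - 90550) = 3638/9055 = 2^1*5^ ( - 1 )*17^1*107^1*1811^( - 1 )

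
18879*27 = 509733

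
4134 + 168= 4302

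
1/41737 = 1/41737 = 0.00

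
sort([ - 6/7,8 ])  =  [ - 6/7, 8]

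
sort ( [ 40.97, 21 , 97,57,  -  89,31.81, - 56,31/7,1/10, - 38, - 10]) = [ - 89,-56,  -  38, - 10,1/10,31/7, 21,31.81,40.97,57,97]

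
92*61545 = 5662140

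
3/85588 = 3/85588 = 0.00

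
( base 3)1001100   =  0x2FD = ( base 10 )765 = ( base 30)PF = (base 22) 1ch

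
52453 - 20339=32114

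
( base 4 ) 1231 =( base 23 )4H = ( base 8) 155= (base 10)109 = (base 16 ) 6D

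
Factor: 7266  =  2^1 * 3^1*7^1*173^1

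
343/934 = 343/934 =0.37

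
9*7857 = 70713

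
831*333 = 276723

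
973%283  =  124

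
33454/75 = 446  +  4/75= 446.05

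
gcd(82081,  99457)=1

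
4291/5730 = 4291/5730  =  0.75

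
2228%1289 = 939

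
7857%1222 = 525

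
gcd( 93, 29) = 1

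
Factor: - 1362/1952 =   -  681/976 = - 2^(- 4)*3^1 * 61^( - 1)*227^1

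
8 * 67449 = 539592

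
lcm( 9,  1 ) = 9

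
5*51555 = 257775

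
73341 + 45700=119041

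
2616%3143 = 2616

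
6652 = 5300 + 1352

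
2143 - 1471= 672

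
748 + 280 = 1028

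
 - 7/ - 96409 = 7/96409 = 0.00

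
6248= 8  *781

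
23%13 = 10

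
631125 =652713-21588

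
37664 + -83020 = -45356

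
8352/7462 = 4176/3731 =1.12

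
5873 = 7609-1736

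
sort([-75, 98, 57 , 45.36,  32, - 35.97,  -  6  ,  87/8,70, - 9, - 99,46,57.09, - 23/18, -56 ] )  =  [ - 99, - 75, - 56, - 35.97, - 9, - 6 ,-23/18,87/8,  32, 45.36,46 , 57,57.09,70,  98]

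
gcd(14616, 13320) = 72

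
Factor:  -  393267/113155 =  - 3^1* 5^(-1 )*53^(  -  1 )*307^1 = - 921/265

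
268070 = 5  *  53614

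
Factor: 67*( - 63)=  - 3^2 *7^1*67^1 = -4221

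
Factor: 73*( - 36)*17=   -  2^2*3^2*17^1*73^1= - 44676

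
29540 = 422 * 70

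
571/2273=571/2273  =  0.25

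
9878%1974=8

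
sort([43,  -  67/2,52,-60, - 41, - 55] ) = [ - 60, - 55, - 41,-67/2, 43, 52 ]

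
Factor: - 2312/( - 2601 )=8/9  =  2^3*3^( - 2)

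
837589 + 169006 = 1006595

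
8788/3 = 2929 + 1/3 = 2929.33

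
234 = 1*234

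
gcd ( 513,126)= 9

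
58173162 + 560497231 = 618670393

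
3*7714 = 23142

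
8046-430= 7616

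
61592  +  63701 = 125293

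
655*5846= 3829130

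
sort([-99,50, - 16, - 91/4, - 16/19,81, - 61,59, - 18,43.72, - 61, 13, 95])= [ - 99,-61, -61,  -  91/4, - 18 , - 16 ,  -  16/19, 13,  43.72,50,59, 81,95 ] 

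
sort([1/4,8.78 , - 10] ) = [  -  10, 1/4, 8.78 ]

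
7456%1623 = 964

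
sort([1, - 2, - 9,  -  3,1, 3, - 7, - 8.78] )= [- 9,-8.78, - 7,-3, - 2, 1 , 1,3 ]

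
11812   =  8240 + 3572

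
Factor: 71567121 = 3^1*607^1*39301^1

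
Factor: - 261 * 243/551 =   -  3^7*19^( - 1) = - 2187/19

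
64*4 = 256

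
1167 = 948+219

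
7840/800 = 49/5  =  9.80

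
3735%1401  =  933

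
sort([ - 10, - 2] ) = [ - 10, - 2 ] 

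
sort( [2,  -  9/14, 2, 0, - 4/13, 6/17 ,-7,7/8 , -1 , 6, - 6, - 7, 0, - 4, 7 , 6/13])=[ - 7,-7, - 6, - 4, - 1, - 9/14, - 4/13, 0, 0,  6/17, 6/13, 7/8, 2,  2, 6, 7 ]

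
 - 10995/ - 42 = 3665/14= 261.79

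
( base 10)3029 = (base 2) 101111010101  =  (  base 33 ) 2PQ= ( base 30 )3at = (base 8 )5725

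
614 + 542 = 1156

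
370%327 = 43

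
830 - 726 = 104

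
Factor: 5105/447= 3^(-1 )*5^1*149^( - 1)*1021^1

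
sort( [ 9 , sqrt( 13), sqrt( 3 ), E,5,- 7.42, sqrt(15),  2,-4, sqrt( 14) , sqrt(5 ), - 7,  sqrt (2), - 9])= [-9,- 7.42 ,  -  7 ,  -  4, sqrt( 2),sqrt( 3 ) , 2,sqrt( 5),E, sqrt(13 ), sqrt( 14), sqrt( 15 ),5,9 ] 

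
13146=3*4382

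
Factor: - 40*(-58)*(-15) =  - 2^4 * 3^1*5^2* 29^1 = - 34800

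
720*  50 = 36000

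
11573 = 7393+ 4180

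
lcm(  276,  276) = 276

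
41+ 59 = 100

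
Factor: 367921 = 97^1*3793^1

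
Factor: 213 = 3^1*71^1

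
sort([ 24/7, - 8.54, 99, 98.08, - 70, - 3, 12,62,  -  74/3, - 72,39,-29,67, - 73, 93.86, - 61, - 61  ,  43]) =[ - 73,-72, - 70, - 61,- 61, - 29,- 74/3 ,-8.54, - 3,24/7, 12, 39,43,62, 67,93.86, 98.08, 99]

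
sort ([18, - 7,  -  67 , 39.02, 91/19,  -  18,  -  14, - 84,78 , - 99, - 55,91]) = [-99,-84, - 67,-55,-18, - 14, - 7,91/19, 18, 39.02,  78, 91 ]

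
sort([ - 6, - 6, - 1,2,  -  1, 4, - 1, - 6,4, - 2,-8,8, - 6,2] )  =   [-8, - 6,- 6, -6, - 6, - 2, - 1, - 1, - 1 , 2,2, 4,4, 8]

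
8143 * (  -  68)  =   - 553724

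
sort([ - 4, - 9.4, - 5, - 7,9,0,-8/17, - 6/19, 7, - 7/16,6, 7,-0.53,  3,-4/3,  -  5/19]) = [ - 9.4,-7, - 5, - 4, - 4/3, - 0.53, - 8/17,-7/16, - 6/19,- 5/19,0,3,6,7,7, 9]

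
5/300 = 1/60 = 0.02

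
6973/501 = 13 + 460/501 = 13.92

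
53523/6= 8920 + 1/2 = 8920.50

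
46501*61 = 2836561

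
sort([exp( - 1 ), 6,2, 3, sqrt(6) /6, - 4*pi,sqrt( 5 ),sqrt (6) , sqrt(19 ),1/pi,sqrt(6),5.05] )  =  [ - 4*pi, 1/pi,exp( - 1 ), sqrt(6 ) /6, 2, sqrt(5 ),sqrt(6), sqrt(6 ), 3,sqrt(19),5.05, 6]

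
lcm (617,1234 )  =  1234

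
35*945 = 33075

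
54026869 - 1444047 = 52582822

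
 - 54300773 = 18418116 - 72718889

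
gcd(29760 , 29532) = 12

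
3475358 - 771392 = 2703966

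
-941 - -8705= 7764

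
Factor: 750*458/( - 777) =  -114500/259 = - 2^2*5^3 * 7^ ( - 1)*37^( - 1 ) * 229^1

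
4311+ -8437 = -4126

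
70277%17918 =16523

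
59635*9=536715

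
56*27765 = 1554840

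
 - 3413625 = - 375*9103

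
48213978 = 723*66686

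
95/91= 95/91 = 1.04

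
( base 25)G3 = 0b110010011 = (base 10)403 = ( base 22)I7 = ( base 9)487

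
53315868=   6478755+46837113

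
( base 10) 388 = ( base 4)12010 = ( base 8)604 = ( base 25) fd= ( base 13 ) 23B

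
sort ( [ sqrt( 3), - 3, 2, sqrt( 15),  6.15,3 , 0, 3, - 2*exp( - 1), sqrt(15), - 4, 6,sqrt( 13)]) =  [ - 4, - 3, - 2*exp( - 1),  0,sqrt(3), 2, 3,  3,  sqrt( 13), sqrt ( 15), sqrt( 15),6 , 6.15 ]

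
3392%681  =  668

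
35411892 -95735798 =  - 60323906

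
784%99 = 91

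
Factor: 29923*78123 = 3^1*23^1*1301^1*26041^1 = 2337674529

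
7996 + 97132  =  105128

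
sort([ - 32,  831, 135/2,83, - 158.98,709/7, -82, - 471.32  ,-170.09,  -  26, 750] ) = [ - 471.32,- 170.09, - 158.98, -82, - 32, - 26,135/2, 83, 709/7, 750,831]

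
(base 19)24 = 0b101010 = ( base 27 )1F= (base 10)42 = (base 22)1k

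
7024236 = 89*78924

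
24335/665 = 36+79/133  =  36.59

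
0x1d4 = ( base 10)468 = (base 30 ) FI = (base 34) dq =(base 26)I0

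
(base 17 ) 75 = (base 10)124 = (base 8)174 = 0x7C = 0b1111100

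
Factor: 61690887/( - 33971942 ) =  - 2^( - 1)*3^2 * 53^1*283^1*457^1*16985971^( - 1)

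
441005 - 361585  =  79420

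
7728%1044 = 420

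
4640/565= 8+24/113 = 8.21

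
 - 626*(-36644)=22939144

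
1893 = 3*631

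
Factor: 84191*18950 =1595419450 =2^1*5^2 * 379^1*84191^1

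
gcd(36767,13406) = 1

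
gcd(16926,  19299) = 21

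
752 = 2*376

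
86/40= 43/20  =  2.15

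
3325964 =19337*172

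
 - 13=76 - 89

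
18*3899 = 70182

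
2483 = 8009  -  5526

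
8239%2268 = 1435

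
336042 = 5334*63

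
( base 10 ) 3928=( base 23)79i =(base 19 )AGE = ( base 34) 3DI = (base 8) 7530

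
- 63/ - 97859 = 63/97859 = 0.00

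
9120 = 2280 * 4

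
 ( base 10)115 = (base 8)163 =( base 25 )4F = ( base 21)5a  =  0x73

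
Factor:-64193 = - 23^1*2791^1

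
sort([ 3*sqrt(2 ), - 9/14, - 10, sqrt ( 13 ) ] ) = [-10,-9/14,sqrt( 13), 3*sqrt(2) ] 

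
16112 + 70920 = 87032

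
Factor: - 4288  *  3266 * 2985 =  - 2^7*3^1*5^1*23^1*67^1*71^1*199^1 = - 41803754880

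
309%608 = 309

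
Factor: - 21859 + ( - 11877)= -33736 = - 2^3*4217^1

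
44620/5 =8924 =8924.00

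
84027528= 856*98163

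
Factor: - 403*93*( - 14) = 2^1*3^1*7^1*13^1*31^2 = 524706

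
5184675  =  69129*75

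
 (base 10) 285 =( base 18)FF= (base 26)AP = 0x11d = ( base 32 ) 8t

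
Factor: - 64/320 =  - 5^( - 1 ) = -1/5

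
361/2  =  180 + 1/2 = 180.50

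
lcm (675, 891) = 22275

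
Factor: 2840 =2^3* 5^1 * 71^1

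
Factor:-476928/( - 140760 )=288/85 = 2^5*3^2*5^( - 1)*17^( - 1) 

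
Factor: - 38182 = -2^1 * 17^1*1123^1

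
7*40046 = 280322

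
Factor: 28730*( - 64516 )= - 1853544680 = -  2^3*5^1*13^2* 17^1*127^2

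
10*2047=20470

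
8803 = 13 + 8790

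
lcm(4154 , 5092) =157852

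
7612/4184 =1903/1046 = 1.82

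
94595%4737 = 4592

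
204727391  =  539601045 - 334873654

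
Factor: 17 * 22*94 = 2^2*11^1 * 17^1*47^1 = 35156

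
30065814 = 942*31917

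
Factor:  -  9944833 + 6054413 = - 2^2*5^1* 194521^1 = -3890420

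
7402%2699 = 2004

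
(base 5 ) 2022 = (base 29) 91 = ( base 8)406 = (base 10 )262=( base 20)d2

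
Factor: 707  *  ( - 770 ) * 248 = - 135008720 = -2^4*5^1 * 7^2*11^1*31^1  *  101^1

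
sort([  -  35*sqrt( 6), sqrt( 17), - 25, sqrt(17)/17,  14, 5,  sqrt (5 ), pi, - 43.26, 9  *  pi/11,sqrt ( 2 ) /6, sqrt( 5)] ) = [ - 35*sqrt( 6), -43.26, - 25 , sqrt(2)/6, sqrt( 17)/17,sqrt (5), sqrt( 5), 9*pi/11, pi, sqrt( 17),5, 14] 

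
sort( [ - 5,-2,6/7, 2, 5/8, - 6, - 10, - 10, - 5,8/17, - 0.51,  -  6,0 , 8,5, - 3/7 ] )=[- 10, - 10,-6, - 6,  -  5,-5, - 2, - 0.51, - 3/7,0,8/17 , 5/8,  6/7, 2,5,8 ]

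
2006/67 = 2006/67 = 29.94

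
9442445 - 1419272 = 8023173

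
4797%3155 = 1642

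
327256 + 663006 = 990262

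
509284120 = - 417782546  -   - 927066666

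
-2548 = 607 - 3155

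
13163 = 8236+4927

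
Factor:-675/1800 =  - 3/8 = - 2^(-3 )*3^1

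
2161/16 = 2161/16 = 135.06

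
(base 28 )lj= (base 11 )502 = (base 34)HT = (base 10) 607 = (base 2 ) 1001011111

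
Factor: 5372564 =2^2*263^1*5107^1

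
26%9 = 8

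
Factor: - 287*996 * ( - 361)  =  2^2*3^1* 7^1*19^2*41^1*83^1 = 103192572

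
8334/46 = 4167/23 = 181.17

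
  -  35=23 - 58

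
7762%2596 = 2570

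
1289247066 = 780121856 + 509125210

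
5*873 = 4365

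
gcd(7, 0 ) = 7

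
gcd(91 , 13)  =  13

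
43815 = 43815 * 1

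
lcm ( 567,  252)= 2268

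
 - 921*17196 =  - 15837516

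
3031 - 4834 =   -  1803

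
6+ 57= 63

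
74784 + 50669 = 125453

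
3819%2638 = 1181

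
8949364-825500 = 8123864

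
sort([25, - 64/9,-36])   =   [ - 36 , - 64/9, 25]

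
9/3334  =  9/3334  =  0.00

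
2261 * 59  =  133399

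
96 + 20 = 116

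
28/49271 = 28/49271 = 0.00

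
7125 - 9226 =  - 2101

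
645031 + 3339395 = 3984426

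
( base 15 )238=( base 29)HA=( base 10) 503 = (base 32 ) fn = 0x1f7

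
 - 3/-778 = 3/778= 0.00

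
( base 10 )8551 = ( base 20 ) 117B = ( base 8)20547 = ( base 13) 3b7a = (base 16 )2167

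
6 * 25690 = 154140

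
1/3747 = 1/3747 = 0.00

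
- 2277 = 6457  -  8734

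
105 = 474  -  369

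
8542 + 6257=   14799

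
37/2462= 37/2462 =0.02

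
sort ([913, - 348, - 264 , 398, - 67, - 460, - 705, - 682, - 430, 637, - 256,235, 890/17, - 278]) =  [ - 705, - 682, - 460, - 430, - 348, - 278, - 264,- 256, - 67, 890/17, 235, 398,637, 913]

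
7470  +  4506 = 11976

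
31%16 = 15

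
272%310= 272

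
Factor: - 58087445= -5^1 *13^1 * 893653^1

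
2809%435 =199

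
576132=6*96022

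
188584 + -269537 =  - 80953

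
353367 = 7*50481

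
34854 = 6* 5809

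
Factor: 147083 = 147083^1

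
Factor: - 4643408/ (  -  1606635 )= 2^4*3^( - 4 )*5^( - 1)*7^1*11^1 *3769^1*3967^( - 1) 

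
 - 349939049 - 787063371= - 1137002420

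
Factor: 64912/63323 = 2^4*13^( - 1 )*4057^1*4871^ ( - 1)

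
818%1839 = 818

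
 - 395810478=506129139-901939617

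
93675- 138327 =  - 44652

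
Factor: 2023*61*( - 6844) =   -  844570132 = -  2^2*7^1*17^2 *29^1*59^1*61^1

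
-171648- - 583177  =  411529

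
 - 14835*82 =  - 1216470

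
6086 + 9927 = 16013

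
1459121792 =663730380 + 795391412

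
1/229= 1/229 = 0.00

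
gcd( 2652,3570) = 102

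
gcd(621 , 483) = 69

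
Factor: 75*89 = 3^1*5^2 * 89^1 = 6675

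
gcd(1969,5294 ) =1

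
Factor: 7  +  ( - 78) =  - 71 = - 71^1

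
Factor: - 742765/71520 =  - 2^( - 5 )*3^(  -  1) * 997^1 = - 997/96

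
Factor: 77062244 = 2^2 *7^1*  2752223^1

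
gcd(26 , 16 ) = 2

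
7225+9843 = 17068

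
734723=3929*187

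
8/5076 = 2/1269  =  0.00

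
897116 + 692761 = 1589877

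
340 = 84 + 256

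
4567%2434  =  2133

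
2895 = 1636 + 1259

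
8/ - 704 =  - 1/88= -  0.01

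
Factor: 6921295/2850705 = 1384259/570141 = 3^(-2 ) * 11^ ( - 1) * 13^(-1 )*17^1*107^1*443^( - 1)*761^1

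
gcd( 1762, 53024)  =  2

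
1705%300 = 205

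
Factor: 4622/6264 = 2^ (-2)*3^( - 3)*29^( - 1)*2311^1 = 2311/3132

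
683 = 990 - 307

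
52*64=3328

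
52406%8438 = 1778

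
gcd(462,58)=2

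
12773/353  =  12773/353 =36.18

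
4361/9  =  4361/9  =  484.56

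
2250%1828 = 422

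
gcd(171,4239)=9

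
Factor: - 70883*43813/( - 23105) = 5^(-1 ) *7^1*11^1 * 73^1*569^1 * 971^1*4621^( - 1) = 3105596879/23105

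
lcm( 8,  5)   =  40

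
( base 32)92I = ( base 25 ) ELN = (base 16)2452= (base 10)9298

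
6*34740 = 208440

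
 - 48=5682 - 5730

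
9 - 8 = 1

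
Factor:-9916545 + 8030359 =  - 2^1*37^1 * 71^1*359^1  =  - 1886186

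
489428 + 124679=614107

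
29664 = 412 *72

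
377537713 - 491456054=-113918341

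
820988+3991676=4812664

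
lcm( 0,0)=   0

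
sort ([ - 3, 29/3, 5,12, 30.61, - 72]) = [ - 72,  -  3, 5, 29/3, 12,30.61 ] 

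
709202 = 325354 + 383848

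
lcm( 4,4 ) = 4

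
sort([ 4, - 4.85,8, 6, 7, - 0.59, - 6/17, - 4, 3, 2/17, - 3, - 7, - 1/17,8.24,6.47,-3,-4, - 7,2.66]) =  [ -7,-7,-4.85, - 4, - 4,-3, - 3, - 0.59, - 6/17, - 1/17, 2/17, 2.66, 3,4 , 6,6.47, 7, 8, 8.24 ] 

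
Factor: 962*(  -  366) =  - 352092 = -2^2 * 3^1*13^1*37^1*61^1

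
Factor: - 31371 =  - 3^1 *10457^1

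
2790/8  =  348  +  3/4 = 348.75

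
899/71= 899/71 = 12.66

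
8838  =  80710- 71872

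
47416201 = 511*92791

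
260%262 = 260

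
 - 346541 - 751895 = - 1098436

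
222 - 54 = 168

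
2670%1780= 890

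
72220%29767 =12686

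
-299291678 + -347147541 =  - 646439219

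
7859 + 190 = 8049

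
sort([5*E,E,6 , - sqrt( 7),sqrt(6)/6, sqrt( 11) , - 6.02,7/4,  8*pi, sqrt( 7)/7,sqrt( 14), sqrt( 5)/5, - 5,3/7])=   [ - 6.02, - 5,- sqrt( 7) , sqrt(7 ) /7, sqrt(6 )/6, 3/7,sqrt(5)/5,7/4,E, sqrt( 11) , sqrt( 14 ),6,5*E,8*pi] 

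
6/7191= 2/2397=0.00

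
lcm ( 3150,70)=3150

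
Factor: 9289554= 2^1* 3^1*149^1 * 10391^1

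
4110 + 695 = 4805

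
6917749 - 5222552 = 1695197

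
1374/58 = 23 + 20/29 = 23.69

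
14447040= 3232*4470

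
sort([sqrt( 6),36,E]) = [ sqrt(6 ), E, 36 ]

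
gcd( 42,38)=2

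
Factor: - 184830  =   - 2^1 * 3^1*5^1*61^1*101^1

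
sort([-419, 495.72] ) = [ - 419,495.72]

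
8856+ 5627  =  14483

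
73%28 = 17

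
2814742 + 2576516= 5391258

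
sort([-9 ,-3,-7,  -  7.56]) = [  -  9, - 7.56, - 7, - 3] 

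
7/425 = 7/425= 0.02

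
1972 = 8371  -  6399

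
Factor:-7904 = - 2^5*13^1 * 19^1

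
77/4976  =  77/4976  =  0.02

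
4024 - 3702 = 322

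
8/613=8/613 = 0.01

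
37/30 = 1+7/30 = 1.23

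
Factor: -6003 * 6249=-3^3*23^1 * 29^1* 2083^1 = -  37512747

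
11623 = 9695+1928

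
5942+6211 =12153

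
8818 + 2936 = 11754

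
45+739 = 784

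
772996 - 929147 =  - 156151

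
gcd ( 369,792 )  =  9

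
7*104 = 728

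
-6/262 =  - 1 + 128/131 = - 0.02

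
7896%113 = 99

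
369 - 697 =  - 328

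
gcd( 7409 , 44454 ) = 7409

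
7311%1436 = 131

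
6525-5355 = 1170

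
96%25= 21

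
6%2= 0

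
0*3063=0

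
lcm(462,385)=2310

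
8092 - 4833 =3259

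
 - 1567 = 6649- 8216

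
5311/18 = 295+1/18 = 295.06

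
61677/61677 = 1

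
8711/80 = 108+ 71/80= 108.89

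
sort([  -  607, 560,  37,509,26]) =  [ - 607, 26, 37,509 , 560] 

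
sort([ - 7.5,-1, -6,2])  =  [ - 7.5,- 6,  -  1,2 ]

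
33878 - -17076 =50954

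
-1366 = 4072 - 5438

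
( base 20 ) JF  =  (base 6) 1455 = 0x18B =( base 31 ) CN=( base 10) 395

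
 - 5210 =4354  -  9564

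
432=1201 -769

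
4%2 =0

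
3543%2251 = 1292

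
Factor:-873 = - 3^2*97^1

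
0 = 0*990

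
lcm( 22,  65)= 1430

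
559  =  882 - 323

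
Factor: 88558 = 2^1 * 44279^1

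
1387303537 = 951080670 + 436222867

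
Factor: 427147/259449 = 3^( - 1)*7^1*139^1*197^ ( - 1) = 973/591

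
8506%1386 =190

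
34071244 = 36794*926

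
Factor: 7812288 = 2^6*3^4*11^1* 137^1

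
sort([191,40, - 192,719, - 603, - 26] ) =[ - 603 , - 192, - 26 , 40,191, 719]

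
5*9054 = 45270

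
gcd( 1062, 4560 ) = 6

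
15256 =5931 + 9325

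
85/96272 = 85/96272 = 0.00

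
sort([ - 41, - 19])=[ - 41, - 19 ] 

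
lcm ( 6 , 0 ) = 0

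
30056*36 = 1082016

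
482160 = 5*96432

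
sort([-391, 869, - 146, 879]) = [-391 , - 146, 869,879]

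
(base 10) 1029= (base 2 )10000000101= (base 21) 270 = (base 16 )405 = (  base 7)3000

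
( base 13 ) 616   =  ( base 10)1033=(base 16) 409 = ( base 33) VA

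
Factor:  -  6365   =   - 5^1*19^1*67^1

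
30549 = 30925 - 376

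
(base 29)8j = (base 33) 7k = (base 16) FB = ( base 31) 83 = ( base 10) 251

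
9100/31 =9100/31 = 293.55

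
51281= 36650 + 14631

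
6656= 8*832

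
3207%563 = 392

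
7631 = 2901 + 4730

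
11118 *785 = 8727630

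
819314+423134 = 1242448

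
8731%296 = 147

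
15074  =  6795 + 8279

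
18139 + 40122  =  58261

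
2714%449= 20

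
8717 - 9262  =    -  545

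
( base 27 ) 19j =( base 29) 155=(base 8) 1737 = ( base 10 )991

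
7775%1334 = 1105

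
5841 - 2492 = 3349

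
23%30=23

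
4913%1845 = 1223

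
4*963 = 3852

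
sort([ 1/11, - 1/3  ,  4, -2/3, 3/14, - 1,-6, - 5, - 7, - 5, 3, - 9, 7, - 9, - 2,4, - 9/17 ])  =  [ - 9 ,  -  9,-7, - 6 , - 5, - 5, - 2, - 1, - 2/3,-9/17, - 1/3,1/11,3/14, 3 , 4,  4,7 ]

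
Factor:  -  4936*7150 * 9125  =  - 322043150000 = - 2^4*5^5*11^1*13^1* 73^1*617^1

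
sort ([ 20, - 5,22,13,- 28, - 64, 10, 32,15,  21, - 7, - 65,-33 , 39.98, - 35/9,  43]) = [ - 65,  -  64, - 33,-28,  -  7,  -  5, - 35/9,10, 13,15,20,21,  22, 32 , 39.98,43]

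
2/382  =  1/191 = 0.01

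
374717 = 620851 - 246134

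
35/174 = 35/174 = 0.20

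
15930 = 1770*9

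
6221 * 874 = 5437154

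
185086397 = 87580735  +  97505662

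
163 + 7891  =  8054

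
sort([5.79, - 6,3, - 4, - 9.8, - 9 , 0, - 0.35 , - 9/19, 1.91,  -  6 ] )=[ - 9.8, - 9, - 6, - 6,- 4, - 9/19 , - 0.35, 0, 1.91, 3,5.79]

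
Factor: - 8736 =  - 2^5*3^1*7^1*13^1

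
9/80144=9/80144 = 0.00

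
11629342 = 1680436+9948906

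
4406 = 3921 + 485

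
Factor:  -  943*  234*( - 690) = 152256780 = 2^2*3^3 *5^1*13^1*23^2*41^1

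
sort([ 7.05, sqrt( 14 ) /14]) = [ sqrt( 14)/14, 7.05 ] 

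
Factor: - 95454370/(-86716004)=47727185/43358002  =  2^(-1)*5^1*11^1 *23^1 * 29^1 * 1301^1 * 21679001^( - 1)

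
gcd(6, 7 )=1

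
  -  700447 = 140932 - 841379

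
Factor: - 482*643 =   -  309926=- 2^1*241^1*643^1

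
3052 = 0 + 3052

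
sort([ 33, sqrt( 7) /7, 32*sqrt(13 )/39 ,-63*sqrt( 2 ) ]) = [  -  63* sqrt(2 ), sqrt( 7 )/7, 32*sqrt( 13)/39, 33]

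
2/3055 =2/3055 = 0.00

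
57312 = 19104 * 3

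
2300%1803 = 497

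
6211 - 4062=2149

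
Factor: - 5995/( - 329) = 5^1*7^ ( - 1)*11^1*47^( - 1)* 109^1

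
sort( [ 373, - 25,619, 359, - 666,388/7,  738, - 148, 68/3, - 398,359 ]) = [ - 666, - 398, - 148, - 25,68/3, 388/7, 359,  359,373,  619, 738] 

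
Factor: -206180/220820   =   -169/181=-  13^2  *  181^(-1) 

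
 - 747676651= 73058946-820735597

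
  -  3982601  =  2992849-6975450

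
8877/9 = 986+ 1/3=986.33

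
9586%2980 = 646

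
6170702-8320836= -2150134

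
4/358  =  2/179 = 0.01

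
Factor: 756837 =3^3*28031^1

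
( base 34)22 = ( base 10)70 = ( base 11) 64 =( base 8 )106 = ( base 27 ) 2g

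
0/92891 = 0 = 0.00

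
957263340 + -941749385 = 15513955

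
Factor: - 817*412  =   - 336604 = - 2^2 * 19^1*43^1*103^1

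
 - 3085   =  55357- 58442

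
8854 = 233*38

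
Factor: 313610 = 2^1 * 5^1*11^1 * 2851^1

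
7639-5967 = 1672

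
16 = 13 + 3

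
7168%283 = 93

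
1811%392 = 243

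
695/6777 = 695/6777 = 0.10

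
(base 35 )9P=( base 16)154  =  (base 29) bl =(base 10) 340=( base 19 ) hh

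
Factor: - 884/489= - 2^2* 3^ ( - 1 )*13^1 * 17^1 * 163^( - 1)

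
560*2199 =1231440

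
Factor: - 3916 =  - 2^2 * 11^1* 89^1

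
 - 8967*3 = -26901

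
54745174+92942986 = 147688160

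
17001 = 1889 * 9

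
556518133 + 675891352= 1232409485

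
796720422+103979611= 900700033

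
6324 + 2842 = 9166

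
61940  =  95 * 652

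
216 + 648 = 864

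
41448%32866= 8582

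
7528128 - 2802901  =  4725227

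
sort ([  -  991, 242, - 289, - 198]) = [ - 991, -289, - 198,242 ]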